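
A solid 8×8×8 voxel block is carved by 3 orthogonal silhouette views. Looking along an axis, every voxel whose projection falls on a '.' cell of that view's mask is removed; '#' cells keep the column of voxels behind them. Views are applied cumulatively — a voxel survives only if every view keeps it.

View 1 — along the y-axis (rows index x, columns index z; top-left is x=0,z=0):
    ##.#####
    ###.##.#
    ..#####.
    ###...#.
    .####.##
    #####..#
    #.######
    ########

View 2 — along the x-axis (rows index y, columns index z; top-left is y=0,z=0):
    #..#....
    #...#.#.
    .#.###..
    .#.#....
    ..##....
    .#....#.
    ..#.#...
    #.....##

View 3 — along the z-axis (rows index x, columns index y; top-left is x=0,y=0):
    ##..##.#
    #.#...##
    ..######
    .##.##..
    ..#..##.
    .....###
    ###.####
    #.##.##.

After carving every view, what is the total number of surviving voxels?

voxel count = 75

before carving: 512 voxels (8×8×8)
V1 y: intersect with XZ mask (49 set) -- 392 left
V2 x: intersect with YZ mask (20 set) -- 124 left
V3 z: intersect with XY mask (37 set) -- 75 left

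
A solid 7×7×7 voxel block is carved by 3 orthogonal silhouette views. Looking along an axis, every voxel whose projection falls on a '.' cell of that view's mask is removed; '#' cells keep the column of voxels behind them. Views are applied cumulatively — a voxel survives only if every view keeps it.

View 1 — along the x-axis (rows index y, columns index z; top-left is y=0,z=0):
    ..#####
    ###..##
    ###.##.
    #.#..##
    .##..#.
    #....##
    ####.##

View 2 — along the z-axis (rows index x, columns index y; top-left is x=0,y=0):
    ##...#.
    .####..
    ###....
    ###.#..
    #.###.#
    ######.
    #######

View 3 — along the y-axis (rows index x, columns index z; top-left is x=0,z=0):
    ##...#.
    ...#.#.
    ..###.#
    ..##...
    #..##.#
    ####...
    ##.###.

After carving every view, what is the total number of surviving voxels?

start: 7×7×7 = 343 voxels
V1 x: intersect with YZ mask (31 set) -- 217 left
V2 z: intersect with XY mask (32 set) -- 142 left
V3 y: intersect with XZ mask (24 set) -- 66 left

66 voxels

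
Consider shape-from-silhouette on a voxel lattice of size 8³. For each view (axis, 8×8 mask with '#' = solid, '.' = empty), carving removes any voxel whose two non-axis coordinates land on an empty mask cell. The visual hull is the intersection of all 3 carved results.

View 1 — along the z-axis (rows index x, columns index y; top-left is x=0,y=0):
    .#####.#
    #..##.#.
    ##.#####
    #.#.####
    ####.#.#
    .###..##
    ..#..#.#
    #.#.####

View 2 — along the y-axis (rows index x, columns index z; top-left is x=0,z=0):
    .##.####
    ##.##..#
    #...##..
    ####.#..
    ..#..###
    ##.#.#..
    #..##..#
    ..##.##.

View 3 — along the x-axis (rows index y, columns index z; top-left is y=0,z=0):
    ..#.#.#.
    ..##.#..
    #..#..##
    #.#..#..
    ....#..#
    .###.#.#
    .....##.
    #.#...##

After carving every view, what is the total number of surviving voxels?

77 voxels

start: 8×8×8 = 512 voxels
step 1: project along z, AND mask (43/64) → |grid| = 344
step 2: project along y, AND mask (35/64) → |grid| = 187
step 3: project along x, AND mask (26/64) → |grid| = 77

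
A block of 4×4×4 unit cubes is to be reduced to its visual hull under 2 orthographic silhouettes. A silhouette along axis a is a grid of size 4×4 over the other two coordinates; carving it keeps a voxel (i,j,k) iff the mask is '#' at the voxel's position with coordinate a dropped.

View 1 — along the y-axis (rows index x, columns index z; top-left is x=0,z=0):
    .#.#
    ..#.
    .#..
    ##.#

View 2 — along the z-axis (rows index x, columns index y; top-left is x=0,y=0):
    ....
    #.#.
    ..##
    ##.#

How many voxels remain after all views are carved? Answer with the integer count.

initial block: 4^3 = 64
after view 1 [y-axis, 7 of 16 cells solid] → remaining = 28
after view 2 [z-axis, 7 of 16 cells solid] → remaining = 13

remaining voxels: 13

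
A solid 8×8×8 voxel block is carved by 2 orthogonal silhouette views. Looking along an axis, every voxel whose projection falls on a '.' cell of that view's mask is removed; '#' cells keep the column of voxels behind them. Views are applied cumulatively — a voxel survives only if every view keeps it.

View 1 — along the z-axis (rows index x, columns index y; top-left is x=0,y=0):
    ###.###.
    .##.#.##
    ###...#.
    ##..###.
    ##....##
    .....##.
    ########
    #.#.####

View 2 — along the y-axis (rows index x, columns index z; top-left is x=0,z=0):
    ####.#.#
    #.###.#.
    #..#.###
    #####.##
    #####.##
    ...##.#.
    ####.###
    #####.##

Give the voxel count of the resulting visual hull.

remaining voxels: 248

full grid |V| = 512
  1. axis=2 (XY plane), |mask|=40  ⇒  voxels=320
  2. axis=1 (XZ plane), |mask|=47  ⇒  voxels=248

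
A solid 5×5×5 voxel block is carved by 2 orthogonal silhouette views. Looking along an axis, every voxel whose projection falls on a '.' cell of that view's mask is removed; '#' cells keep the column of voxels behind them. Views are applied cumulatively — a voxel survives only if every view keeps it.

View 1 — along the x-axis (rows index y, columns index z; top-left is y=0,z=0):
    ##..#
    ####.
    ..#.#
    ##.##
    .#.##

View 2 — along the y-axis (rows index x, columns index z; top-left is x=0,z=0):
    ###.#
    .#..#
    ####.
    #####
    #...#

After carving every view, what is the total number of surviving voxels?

before carving: 125 voxels (5×5×5)
after view 1 [x-axis, 16 of 25 cells solid] → remaining = 80
after view 2 [y-axis, 17 of 25 cells solid] → remaining = 56

56 voxels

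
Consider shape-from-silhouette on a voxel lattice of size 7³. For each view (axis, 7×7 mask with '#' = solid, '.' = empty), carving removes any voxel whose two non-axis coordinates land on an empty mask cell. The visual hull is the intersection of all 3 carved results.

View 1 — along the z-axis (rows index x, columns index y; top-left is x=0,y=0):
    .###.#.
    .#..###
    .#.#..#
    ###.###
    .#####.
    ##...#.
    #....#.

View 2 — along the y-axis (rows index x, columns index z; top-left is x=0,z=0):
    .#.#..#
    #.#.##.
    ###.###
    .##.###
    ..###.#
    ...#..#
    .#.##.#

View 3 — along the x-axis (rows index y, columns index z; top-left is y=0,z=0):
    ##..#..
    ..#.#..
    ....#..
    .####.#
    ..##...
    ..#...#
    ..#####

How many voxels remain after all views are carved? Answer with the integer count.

before carving: 343 voxels (7×7×7)
after view 1 [z-axis, 27 of 49 cells solid] → remaining = 189
after view 2 [y-axis, 28 of 49 cells solid] → remaining = 110
after view 3 [x-axis, 20 of 49 cells solid] → remaining = 48

voxel count = 48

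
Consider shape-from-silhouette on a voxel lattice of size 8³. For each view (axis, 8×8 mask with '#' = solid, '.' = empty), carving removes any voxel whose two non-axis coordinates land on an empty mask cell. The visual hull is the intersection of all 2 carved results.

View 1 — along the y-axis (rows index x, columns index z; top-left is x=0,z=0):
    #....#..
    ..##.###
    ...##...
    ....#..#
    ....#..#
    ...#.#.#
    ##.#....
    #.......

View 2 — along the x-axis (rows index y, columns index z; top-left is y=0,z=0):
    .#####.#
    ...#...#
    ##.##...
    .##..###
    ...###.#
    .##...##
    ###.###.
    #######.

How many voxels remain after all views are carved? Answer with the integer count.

initial block: 8^3 = 512
V1 y: intersect with XZ mask (20 set) -- 160 left
V2 x: intersect with YZ mask (38 set) -- 94 left

|visual hull| = 94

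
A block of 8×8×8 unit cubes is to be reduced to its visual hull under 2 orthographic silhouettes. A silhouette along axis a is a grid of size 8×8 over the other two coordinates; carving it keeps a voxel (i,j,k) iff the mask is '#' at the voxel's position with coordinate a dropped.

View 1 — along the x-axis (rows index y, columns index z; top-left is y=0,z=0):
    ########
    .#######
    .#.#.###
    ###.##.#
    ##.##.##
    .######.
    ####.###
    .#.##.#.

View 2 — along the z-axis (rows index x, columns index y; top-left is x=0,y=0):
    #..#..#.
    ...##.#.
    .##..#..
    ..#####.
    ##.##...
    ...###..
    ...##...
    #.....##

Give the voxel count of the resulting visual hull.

initial block: 8^3 = 512
carve view 1 (along x, YZ-mask fill 49/64): 392 voxels remain
carve view 2 (along z, XY-mask fill 26/64): 164 voxels remain

164 voxels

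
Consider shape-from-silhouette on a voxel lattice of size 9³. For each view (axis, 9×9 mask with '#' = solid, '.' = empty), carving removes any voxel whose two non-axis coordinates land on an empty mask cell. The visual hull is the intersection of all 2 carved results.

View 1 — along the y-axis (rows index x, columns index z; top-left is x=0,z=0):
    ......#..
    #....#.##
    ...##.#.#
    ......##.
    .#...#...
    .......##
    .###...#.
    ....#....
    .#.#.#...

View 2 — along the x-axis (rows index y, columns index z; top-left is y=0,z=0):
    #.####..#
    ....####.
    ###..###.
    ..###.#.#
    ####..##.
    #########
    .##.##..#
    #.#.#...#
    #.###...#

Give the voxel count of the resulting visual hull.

before carving: 729 voxels (9×9×9)
after view 1 [y-axis, 23 of 81 cells solid] → remaining = 207
after view 2 [x-axis, 50 of 81 cells solid] → remaining = 119

voxel count = 119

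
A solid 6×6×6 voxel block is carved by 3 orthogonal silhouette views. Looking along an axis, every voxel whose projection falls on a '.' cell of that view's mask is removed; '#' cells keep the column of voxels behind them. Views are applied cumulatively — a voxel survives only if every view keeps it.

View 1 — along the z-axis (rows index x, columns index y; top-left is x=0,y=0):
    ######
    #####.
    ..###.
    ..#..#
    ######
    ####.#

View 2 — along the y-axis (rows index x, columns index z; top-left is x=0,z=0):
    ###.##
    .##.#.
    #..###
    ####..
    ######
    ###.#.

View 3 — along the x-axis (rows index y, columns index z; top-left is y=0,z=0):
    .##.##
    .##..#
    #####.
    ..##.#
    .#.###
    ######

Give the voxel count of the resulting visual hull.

start: 6×6×6 = 216 voxels
carve view 1 (along z, XY-mask fill 27/36): 162 voxels remain
carve view 2 (along y, XZ-mask fill 26/36): 121 voxels remain
carve view 3 (along x, YZ-mask fill 25/36): 87 voxels remain

|visual hull| = 87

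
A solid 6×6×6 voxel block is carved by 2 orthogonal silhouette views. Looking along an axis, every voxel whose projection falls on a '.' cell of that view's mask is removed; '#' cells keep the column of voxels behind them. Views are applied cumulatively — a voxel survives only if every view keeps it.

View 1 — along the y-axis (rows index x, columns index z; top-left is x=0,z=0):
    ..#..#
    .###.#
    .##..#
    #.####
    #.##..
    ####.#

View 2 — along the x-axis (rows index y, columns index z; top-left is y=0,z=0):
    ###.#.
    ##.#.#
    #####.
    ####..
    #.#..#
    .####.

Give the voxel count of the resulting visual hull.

|visual hull| = 89

before carving: 216 voxels (6×6×6)
V1 y: intersect with XZ mask (22 set) -- 132 left
V2 x: intersect with YZ mask (24 set) -- 89 left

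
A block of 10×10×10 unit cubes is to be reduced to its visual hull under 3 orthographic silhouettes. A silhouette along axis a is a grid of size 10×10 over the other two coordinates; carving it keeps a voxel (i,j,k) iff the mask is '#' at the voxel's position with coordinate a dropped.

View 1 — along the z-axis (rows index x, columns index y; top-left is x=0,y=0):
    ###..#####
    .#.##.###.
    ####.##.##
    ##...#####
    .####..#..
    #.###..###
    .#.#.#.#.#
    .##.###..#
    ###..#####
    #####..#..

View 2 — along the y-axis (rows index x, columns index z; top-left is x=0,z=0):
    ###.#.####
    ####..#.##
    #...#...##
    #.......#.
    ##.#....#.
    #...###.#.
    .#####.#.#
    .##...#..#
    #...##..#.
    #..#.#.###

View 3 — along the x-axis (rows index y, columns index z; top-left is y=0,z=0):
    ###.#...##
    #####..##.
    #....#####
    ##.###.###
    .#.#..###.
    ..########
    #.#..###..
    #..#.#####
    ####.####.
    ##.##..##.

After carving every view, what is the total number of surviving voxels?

initial block: 10^3 = 1000
carve view 1 (along z, XY-mask fill 66/100): 660 voxels remain
carve view 2 (along y, XZ-mask fill 51/100): 334 voxels remain
carve view 3 (along x, YZ-mask fill 66/100): 233 voxels remain

|visual hull| = 233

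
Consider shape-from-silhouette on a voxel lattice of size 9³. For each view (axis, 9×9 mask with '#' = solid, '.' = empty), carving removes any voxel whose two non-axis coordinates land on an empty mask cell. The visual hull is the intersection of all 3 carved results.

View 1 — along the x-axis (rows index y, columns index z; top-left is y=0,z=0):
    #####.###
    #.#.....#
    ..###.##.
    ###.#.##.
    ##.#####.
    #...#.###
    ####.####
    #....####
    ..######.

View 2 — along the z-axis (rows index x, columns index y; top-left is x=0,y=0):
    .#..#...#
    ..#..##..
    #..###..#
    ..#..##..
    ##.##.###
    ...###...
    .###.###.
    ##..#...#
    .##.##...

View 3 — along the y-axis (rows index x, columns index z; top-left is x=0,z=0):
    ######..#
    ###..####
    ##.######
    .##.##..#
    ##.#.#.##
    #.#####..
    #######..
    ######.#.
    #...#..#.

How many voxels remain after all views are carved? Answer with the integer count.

before carving: 729 voxels (9×9×9)
[1] x-view keeps 53 columns → grid now 477
[2] z-view keeps 38 columns → grid now 221
[3] y-view keeps 56 columns → grid now 154

|visual hull| = 154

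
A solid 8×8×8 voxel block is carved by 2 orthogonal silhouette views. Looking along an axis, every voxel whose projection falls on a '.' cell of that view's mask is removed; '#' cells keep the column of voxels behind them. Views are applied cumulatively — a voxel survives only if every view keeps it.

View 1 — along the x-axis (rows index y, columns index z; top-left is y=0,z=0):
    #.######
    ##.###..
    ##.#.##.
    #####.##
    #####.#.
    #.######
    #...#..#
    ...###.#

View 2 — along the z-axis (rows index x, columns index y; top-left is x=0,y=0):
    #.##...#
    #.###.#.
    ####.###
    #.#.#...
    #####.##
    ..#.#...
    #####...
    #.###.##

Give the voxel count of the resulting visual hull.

full grid |V| = 512
step 1: project along x, AND mask (44/64) → |grid| = 352
step 2: project along z, AND mask (39/64) → |grid| = 217

voxel count = 217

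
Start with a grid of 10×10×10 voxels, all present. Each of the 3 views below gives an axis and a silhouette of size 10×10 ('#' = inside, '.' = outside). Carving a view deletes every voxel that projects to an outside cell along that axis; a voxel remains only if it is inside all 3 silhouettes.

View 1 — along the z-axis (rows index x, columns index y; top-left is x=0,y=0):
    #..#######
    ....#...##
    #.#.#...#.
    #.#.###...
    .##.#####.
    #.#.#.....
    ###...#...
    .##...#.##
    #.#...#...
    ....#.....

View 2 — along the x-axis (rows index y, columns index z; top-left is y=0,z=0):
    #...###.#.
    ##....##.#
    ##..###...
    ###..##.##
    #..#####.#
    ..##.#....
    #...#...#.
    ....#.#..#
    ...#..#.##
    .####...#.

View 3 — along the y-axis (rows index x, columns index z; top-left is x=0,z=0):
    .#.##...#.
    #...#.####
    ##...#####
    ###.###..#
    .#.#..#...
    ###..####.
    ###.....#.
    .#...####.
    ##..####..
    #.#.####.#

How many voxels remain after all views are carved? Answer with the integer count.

voxel count = 118

full grid |V| = 1000
after view 1 [z-axis, 43 of 100 cells solid] → remaining = 430
after view 2 [x-axis, 47 of 100 cells solid] → remaining = 204
after view 3 [y-axis, 56 of 100 cells solid] → remaining = 118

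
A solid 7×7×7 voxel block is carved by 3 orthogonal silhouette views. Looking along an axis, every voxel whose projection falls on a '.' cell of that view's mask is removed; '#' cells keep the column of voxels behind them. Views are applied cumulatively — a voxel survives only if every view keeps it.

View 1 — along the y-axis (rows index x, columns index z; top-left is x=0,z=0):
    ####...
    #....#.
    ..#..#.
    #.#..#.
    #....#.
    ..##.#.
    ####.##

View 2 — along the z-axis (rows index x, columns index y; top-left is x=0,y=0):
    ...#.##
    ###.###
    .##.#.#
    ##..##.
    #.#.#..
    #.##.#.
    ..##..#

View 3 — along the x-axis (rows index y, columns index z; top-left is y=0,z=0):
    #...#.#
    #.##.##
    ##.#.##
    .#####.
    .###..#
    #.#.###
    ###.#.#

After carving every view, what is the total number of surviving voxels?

52 voxels

full grid |V| = 343
carve view 1 (along y, XZ-mask fill 22/49): 154 voxels remain
carve view 2 (along z, XY-mask fill 27/49): 80 voxels remain
carve view 3 (along x, YZ-mask fill 32/49): 52 voxels remain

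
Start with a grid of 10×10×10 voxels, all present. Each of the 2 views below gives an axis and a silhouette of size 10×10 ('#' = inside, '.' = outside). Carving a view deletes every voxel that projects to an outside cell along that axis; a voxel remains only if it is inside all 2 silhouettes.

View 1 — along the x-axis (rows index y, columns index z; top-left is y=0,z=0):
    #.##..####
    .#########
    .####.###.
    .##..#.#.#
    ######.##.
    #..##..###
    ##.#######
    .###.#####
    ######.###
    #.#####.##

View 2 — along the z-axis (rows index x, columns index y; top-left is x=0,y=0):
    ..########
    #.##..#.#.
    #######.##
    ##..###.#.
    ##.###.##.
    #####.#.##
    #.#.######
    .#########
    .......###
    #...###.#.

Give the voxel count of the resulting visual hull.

voxel count = 522

initial block: 10^3 = 1000
carve view 1 (along x, YZ-mask fill 76/100): 760 voxels remain
carve view 2 (along z, XY-mask fill 68/100): 522 voxels remain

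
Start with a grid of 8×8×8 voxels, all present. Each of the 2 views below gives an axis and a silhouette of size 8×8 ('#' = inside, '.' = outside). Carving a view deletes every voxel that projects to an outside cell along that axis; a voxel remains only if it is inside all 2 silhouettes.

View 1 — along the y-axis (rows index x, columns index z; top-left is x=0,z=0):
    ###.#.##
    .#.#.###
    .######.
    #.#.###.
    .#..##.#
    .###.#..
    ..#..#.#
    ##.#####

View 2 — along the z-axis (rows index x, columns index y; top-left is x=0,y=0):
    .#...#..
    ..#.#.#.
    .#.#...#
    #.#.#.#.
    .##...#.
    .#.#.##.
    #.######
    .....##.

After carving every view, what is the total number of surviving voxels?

|visual hull| = 128

initial block: 8^3 = 512
after view 1 [y-axis, 40 of 64 cells solid] → remaining = 320
after view 2 [z-axis, 28 of 64 cells solid] → remaining = 128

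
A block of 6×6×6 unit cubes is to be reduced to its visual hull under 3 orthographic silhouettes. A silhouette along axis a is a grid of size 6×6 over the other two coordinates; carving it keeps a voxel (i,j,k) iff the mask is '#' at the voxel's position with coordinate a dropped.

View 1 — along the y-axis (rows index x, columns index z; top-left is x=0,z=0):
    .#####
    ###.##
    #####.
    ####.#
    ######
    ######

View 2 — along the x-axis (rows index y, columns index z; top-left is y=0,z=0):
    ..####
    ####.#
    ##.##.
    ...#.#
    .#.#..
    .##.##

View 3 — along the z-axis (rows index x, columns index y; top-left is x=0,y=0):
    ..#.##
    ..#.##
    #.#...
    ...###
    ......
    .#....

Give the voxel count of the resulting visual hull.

voxel count = 36

start: 6×6×6 = 216 voxels
  1. axis=1 (XZ plane), |mask|=32  ⇒  voxels=192
  2. axis=0 (YZ plane), |mask|=21  ⇒  voxels=112
  3. axis=2 (XY plane), |mask|=12  ⇒  voxels=36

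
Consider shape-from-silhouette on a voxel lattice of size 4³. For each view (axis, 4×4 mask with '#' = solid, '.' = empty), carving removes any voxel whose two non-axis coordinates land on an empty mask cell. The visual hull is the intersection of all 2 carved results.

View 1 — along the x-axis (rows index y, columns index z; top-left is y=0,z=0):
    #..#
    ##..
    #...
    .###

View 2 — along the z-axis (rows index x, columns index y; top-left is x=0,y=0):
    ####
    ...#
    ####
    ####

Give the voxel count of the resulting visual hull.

voxel count = 27

before carving: 64 voxels (4×4×4)
V1 x: intersect with YZ mask (8 set) -- 32 left
V2 z: intersect with XY mask (13 set) -- 27 left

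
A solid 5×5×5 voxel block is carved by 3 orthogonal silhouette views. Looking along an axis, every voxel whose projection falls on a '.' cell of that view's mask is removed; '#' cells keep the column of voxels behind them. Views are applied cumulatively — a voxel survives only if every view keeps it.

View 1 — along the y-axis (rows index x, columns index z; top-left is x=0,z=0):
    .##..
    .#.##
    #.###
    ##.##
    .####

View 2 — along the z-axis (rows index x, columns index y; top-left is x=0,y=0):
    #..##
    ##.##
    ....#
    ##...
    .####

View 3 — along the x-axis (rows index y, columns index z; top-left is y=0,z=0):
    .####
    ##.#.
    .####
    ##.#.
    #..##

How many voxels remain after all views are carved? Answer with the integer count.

voxel count = 31

before carving: 125 voxels (5×5×5)
V1 y: intersect with XZ mask (17 set) -- 85 left
V2 z: intersect with XY mask (14 set) -- 46 left
V3 x: intersect with YZ mask (17 set) -- 31 left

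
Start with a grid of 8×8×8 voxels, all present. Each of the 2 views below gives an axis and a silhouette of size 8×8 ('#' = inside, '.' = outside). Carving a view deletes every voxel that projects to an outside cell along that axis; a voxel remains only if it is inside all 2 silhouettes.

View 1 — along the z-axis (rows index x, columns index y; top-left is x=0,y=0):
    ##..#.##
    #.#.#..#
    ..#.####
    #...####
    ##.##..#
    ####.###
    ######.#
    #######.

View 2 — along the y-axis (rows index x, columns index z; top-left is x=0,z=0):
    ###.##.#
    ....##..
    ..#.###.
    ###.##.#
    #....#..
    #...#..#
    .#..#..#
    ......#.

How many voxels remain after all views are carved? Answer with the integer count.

remaining voxels: 147

full grid |V| = 512
after view 1 [z-axis, 45 of 64 cells solid] → remaining = 360
after view 2 [y-axis, 27 of 64 cells solid] → remaining = 147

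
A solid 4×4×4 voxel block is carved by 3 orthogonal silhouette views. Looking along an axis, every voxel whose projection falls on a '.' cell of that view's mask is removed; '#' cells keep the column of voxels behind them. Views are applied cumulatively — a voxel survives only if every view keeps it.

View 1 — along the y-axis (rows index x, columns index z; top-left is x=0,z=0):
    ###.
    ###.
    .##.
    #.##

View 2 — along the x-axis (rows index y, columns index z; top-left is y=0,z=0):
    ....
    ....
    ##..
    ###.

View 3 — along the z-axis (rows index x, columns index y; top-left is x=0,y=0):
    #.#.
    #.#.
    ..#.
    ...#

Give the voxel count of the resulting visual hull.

7 voxels

before carving: 64 voxels (4×4×4)
after view 1 [y-axis, 11 of 16 cells solid] → remaining = 44
after view 2 [x-axis, 5 of 16 cells solid] → remaining = 16
after view 3 [z-axis, 6 of 16 cells solid] → remaining = 7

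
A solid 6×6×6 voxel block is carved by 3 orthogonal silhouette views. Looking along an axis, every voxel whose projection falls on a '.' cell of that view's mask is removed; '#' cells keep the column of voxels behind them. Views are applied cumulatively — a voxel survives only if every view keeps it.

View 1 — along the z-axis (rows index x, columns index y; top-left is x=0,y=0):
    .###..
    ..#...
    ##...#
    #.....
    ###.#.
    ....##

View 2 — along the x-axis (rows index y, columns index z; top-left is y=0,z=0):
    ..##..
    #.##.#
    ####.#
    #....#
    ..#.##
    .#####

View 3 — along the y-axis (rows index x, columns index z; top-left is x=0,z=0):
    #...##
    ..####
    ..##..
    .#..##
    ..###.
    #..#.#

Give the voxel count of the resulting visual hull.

voxel count = 26

before carving: 216 voxels (6×6×6)
[1] z-view keeps 14 columns → grid now 84
[2] x-view keeps 21 columns → grid now 51
[3] y-view keeps 18 columns → grid now 26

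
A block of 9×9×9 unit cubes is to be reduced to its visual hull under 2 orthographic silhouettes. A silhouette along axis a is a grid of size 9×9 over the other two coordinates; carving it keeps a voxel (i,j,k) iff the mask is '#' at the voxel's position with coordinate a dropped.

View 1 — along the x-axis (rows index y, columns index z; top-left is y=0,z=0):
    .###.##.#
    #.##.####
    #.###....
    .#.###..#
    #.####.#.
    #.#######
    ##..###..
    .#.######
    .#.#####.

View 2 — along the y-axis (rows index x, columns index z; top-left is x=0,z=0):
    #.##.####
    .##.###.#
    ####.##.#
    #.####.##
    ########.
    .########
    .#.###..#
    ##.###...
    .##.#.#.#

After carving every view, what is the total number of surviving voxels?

voxel count = 355

initial block: 9^3 = 729
carve view 1 (along x, YZ-mask fill 54/81): 486 voxels remain
carve view 2 (along y, XZ-mask fill 58/81): 355 voxels remain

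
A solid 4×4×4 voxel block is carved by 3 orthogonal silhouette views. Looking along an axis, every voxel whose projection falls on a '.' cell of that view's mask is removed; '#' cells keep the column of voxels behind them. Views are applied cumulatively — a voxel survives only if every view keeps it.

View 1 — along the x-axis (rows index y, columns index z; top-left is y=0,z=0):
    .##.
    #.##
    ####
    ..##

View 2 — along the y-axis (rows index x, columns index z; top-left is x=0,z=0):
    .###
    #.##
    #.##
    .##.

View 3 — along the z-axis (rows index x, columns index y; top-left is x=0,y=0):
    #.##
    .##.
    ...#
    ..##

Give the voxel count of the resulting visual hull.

before carving: 64 voxels (4×4×4)
carve view 1 (along x, YZ-mask fill 11/16): 44 voxels remain
carve view 2 (along y, XZ-mask fill 11/16): 33 voxels remain
carve view 3 (along z, XY-mask fill 8/16): 18 voxels remain

voxel count = 18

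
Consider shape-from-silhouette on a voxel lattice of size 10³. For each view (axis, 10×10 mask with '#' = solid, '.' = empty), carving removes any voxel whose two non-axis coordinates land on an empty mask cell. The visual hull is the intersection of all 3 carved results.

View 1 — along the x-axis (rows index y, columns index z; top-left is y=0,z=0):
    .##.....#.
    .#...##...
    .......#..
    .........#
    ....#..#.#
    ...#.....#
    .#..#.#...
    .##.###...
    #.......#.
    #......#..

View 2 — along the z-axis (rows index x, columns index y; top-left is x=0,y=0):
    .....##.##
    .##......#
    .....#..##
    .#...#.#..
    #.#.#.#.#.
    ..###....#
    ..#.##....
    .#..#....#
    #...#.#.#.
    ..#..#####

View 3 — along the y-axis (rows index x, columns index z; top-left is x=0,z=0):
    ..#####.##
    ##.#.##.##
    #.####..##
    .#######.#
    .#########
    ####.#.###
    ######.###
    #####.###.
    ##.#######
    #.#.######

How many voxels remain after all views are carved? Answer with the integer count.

before carving: 1000 voxels (10×10×10)
V1 x: intersect with YZ mask (25 set) -- 250 left
V2 z: intersect with XY mask (38 set) -- 90 left
V3 y: intersect with XZ mask (80 set) -- 75 left

75 voxels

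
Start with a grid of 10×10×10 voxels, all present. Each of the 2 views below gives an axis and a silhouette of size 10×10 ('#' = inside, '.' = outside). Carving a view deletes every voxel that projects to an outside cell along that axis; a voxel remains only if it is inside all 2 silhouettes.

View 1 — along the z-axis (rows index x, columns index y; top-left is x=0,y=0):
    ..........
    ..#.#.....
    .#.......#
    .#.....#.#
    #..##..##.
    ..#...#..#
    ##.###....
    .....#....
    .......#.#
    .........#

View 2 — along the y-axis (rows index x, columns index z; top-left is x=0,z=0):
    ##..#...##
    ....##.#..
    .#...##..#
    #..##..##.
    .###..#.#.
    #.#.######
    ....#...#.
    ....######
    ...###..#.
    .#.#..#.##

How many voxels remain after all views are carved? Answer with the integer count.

107 voxels

start: 10×10×10 = 1000 voxels
  1. axis=2 (XY plane), |mask|=24  ⇒  voxels=240
  2. axis=1 (XZ plane), |mask|=47  ⇒  voxels=107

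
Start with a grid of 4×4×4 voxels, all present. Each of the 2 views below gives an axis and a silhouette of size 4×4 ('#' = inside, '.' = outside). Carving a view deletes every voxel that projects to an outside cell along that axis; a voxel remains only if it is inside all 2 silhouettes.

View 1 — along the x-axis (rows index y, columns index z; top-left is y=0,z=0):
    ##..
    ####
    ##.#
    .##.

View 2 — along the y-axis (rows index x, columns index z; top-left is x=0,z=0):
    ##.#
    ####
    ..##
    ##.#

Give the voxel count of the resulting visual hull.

before carving: 64 voxels (4×4×4)
V1 x: intersect with YZ mask (11 set) -- 44 left
V2 y: intersect with XZ mask (12 set) -- 33 left

voxel count = 33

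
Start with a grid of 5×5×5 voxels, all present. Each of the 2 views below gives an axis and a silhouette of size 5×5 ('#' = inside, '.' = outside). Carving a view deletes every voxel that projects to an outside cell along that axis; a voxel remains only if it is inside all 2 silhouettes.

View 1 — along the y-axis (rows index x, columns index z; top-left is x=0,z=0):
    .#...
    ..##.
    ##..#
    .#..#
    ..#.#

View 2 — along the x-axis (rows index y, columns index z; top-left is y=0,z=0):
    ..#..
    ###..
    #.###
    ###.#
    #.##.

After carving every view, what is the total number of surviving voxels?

voxel count = 28

start: 5×5×5 = 125 voxels
V1 y: intersect with XZ mask (10 set) -- 50 left
V2 x: intersect with YZ mask (15 set) -- 28 left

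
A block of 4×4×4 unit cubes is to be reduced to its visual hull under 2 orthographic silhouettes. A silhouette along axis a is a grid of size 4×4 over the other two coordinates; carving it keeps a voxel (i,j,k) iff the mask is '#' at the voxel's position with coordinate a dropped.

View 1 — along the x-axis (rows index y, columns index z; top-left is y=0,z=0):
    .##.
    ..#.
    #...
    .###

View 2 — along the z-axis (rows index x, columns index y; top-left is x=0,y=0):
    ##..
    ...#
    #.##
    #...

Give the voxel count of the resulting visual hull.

full grid |V| = 64
step 1: project along x, AND mask (7/16) → |grid| = 28
step 2: project along z, AND mask (7/16) → |grid| = 14

|visual hull| = 14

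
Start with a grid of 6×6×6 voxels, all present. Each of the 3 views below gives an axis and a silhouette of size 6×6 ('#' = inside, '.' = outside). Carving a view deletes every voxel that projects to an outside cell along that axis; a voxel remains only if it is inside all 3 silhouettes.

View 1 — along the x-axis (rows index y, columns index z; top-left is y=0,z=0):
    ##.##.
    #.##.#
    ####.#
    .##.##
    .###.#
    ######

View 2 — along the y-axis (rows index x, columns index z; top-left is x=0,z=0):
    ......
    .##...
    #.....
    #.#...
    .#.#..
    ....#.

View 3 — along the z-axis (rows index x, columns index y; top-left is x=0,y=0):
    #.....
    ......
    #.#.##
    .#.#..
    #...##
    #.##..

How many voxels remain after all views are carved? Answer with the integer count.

14 voxels

before carving: 216 voxels (6×6×6)
V1 x: intersect with YZ mask (27 set) -- 162 left
V2 y: intersect with XZ mask (8 set) -- 36 left
V3 z: intersect with XY mask (13 set) -- 14 left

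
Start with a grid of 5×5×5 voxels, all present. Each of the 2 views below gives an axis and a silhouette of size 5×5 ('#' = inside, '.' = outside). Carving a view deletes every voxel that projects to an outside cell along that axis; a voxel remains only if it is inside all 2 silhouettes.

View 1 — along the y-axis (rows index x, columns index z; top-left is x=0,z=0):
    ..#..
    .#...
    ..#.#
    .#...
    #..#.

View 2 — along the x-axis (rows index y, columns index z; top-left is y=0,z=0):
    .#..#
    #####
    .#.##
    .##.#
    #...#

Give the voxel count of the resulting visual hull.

full grid |V| = 125
  1. axis=1 (XZ plane), |mask|=7  ⇒  voxels=35
  2. axis=0 (YZ plane), |mask|=15  ⇒  voxels=21

remaining voxels: 21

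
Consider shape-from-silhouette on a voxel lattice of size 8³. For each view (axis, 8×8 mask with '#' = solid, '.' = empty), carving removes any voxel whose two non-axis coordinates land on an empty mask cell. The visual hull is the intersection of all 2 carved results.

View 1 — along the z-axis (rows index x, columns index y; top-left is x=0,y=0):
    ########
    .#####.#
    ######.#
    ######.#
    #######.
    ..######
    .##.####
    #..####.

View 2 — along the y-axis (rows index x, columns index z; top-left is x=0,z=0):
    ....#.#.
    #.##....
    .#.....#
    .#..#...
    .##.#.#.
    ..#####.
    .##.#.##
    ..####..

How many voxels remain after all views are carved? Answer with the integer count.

initial block: 8^3 = 512
V1 z: intersect with XY mask (52 set) -- 416 left
V2 y: intersect with XZ mask (27 set) -- 170 left

|visual hull| = 170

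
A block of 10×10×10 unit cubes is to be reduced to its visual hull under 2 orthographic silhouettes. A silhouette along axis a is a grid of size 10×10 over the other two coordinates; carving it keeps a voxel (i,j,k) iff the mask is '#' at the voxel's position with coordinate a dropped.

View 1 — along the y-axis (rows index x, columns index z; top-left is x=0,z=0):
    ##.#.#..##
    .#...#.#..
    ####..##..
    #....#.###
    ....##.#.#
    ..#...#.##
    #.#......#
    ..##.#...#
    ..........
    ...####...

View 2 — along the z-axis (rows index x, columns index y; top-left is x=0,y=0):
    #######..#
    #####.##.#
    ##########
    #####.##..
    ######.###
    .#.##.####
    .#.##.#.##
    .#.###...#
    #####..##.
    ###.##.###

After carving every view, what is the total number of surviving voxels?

|visual hull| = 301

start: 10×10×10 = 1000 voxels
after view 1 [y-axis, 39 of 100 cells solid] → remaining = 390
after view 2 [z-axis, 75 of 100 cells solid] → remaining = 301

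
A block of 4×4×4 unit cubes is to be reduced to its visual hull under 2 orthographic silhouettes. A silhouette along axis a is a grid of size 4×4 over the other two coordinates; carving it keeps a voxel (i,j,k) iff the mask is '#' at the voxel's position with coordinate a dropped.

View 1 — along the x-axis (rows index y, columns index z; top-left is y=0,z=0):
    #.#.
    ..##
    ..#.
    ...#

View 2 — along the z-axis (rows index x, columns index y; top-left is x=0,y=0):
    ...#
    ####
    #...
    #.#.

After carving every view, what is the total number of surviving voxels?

before carving: 64 voxels (4×4×4)
V1 x: intersect with YZ mask (6 set) -- 24 left
V2 z: intersect with XY mask (8 set) -- 12 left

|visual hull| = 12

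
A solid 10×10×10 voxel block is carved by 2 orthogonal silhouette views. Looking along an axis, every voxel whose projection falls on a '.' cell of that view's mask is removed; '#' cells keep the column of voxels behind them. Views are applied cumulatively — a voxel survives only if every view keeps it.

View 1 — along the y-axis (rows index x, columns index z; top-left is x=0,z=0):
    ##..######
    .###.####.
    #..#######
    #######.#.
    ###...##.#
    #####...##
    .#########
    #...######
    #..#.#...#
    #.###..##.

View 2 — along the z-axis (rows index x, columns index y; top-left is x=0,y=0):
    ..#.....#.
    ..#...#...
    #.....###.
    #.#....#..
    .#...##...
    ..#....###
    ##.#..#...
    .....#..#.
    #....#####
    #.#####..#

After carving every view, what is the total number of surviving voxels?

start: 10×10×10 = 1000 voxels
[1] y-view keeps 70 columns → grid now 700
[2] z-view keeps 37 columns → grid now 248

248 voxels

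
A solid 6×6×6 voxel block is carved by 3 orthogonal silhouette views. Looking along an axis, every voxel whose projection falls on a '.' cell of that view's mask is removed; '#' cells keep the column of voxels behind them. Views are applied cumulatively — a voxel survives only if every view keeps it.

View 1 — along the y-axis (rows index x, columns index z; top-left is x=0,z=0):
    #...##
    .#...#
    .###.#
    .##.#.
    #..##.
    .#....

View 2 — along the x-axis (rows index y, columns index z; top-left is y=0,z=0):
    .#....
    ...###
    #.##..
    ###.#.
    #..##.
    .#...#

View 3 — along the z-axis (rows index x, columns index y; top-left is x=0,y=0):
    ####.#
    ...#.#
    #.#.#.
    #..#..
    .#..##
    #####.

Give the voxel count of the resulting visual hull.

voxel count = 24

start: 6×6×6 = 216 voxels
  1. axis=1 (XZ plane), |mask|=16  ⇒  voxels=96
  2. axis=0 (YZ plane), |mask|=16  ⇒  voxels=43
  3. axis=2 (XY plane), |mask|=20  ⇒  voxels=24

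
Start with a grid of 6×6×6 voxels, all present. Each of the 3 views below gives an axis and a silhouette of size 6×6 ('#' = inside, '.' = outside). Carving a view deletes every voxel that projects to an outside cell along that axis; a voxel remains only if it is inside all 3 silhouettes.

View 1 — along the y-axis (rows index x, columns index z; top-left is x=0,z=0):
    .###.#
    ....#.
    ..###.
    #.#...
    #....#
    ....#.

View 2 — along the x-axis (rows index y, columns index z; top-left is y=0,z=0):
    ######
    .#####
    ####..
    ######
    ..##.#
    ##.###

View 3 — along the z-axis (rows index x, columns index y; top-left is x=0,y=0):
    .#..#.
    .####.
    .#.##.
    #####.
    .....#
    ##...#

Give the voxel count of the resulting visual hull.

|visual hull| = 30

before carving: 216 voxels (6×6×6)
V1 y: intersect with XZ mask (13 set) -- 78 left
V2 x: intersect with YZ mask (29 set) -- 62 left
V3 z: intersect with XY mask (18 set) -- 30 left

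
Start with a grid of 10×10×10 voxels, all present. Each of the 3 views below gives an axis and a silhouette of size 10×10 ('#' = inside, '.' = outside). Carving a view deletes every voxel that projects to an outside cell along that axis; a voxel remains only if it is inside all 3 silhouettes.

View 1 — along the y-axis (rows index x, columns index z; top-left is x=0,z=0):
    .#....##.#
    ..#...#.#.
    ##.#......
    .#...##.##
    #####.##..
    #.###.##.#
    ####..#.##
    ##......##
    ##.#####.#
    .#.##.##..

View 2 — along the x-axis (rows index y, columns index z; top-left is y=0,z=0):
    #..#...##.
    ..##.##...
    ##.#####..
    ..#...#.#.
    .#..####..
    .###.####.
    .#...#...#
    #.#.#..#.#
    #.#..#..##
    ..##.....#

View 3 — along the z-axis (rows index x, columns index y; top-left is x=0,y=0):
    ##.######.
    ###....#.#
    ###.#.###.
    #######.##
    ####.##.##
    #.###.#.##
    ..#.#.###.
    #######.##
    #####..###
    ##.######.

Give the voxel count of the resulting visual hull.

|visual hull| = 169

start: 10×10×10 = 1000 voxels
[1] y-view keeps 53 columns → grid now 530
[2] x-view keeps 46 columns → grid now 239
[3] z-view keeps 74 columns → grid now 169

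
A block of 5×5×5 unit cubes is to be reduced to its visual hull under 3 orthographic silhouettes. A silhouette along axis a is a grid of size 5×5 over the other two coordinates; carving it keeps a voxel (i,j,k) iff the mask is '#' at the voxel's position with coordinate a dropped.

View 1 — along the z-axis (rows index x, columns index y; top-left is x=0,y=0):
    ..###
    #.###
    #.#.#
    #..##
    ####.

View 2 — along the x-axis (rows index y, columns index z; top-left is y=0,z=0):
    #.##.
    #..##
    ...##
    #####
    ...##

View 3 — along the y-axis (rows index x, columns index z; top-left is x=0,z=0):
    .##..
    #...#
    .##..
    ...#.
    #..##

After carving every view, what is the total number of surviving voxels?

start: 5×5×5 = 125 voxels
  1. axis=2 (XY plane), |mask|=17  ⇒  voxels=85
  2. axis=0 (YZ plane), |mask|=15  ⇒  voxels=51
  3. axis=1 (XZ plane), |mask|=10  ⇒  voxels=21

voxel count = 21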